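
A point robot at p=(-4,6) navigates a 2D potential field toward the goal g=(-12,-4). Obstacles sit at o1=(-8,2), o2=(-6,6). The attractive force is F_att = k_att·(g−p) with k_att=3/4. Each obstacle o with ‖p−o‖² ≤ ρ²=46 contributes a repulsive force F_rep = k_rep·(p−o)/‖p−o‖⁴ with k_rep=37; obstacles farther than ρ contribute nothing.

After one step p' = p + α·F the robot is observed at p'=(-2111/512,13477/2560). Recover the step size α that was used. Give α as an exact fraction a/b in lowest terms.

F_att = 3/4·(g−p) = 3/4·(-8,-10) = (-6.0000,-7.5000)
o1: d²=32 ≤ ρ²=46; F_rep = 37·(4,4)/32² = (0.1445,0.1445)
o2: d²=4 ≤ ρ²=46; F_rep = 37·(2,0)/4² = (4.6250,0.0000)
F = F_att + ΣF_rep = (-1.2305,-7.3555)
Δp = p'−p = (-0.1230,-0.7355); α = Δx/Fx = (-63/512) / (-315/256) = 1/10
check: Δy/Fy = (-1883/2560) / (-1883/256) = 1/10 ✓

α = 1/10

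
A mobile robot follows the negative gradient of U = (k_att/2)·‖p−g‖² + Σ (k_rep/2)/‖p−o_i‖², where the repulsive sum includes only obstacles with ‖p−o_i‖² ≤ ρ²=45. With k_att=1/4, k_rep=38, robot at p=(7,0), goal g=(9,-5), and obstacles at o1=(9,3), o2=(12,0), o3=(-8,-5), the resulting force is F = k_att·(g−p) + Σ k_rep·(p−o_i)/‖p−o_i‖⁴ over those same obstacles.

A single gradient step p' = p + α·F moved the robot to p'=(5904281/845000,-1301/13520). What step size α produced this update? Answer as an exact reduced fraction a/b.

α = 1/20

F_att = 1/4·(g−p) = 1/4·(2,-5) = (0.5000,-1.2500)
o1: d²=13 ≤ ρ²=45; F_rep = 38·(-2,-3)/13² = (-0.4497,-0.6746)
o2: d²=25 ≤ ρ²=45; F_rep = 38·(-5,0)/25² = (-0.3040,0.0000)
o3: d²=250 > ρ²=45 → inactive
F = F_att + ΣF_rep = (-0.2537,-1.9246)
Δp = p'−p = (-0.0127,-0.0962); α = Δx/Fx = (-10719/845000) / (-10719/42250) = 1/20
check: Δy/Fy = (-1301/13520) / (-1301/676) = 1/20 ✓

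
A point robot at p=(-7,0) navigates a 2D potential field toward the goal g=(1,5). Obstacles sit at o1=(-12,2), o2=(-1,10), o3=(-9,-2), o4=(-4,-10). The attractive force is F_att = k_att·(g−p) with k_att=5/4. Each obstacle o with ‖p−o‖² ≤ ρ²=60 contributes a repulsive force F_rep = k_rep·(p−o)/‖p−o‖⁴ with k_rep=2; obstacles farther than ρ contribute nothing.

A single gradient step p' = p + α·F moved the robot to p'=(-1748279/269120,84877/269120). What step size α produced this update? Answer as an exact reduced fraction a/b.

α = 1/20

F_att = 5/4·(g−p) = 5/4·(8,5) = (10.0000,6.2500)
o1: d²=29 ≤ ρ²=60; F_rep = 2·(5,-2)/29² = (0.0119,-0.0048)
o2: d²=136 > ρ²=60 → inactive
o3: d²=8 ≤ ρ²=60; F_rep = 2·(2,2)/8² = (0.0625,0.0625)
o4: d²=109 > ρ²=60 → inactive
F = F_att + ΣF_rep = (10.0744,6.3077)
Δp = p'−p = (0.5037,0.3154); α = Δx/Fx = (135561/269120) / (135561/13456) = 1/20
check: Δy/Fy = (84877/269120) / (84877/13456) = 1/20 ✓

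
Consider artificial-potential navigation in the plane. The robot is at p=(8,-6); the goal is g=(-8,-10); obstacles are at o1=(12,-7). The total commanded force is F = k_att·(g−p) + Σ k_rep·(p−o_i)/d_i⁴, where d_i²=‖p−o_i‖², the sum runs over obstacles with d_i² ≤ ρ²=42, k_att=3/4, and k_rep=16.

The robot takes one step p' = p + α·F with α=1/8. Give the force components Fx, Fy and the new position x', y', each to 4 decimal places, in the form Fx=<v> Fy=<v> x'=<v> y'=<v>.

Fx=-12.2215 Fy=-2.9446 x'=6.4723 y'=-6.3681

F_att = 3/4·(g−p) = 3/4·(-16,-4) = (-12.0000,-3.0000)
o1: d²=17 ≤ ρ²=42; F_rep = 16·(-4,1)/17² = (-0.2215,0.0554)
F = F_att + ΣF_rep = (-12.2215,-2.9446)
p' = p + 1/8·F = (6.4723,-6.3681)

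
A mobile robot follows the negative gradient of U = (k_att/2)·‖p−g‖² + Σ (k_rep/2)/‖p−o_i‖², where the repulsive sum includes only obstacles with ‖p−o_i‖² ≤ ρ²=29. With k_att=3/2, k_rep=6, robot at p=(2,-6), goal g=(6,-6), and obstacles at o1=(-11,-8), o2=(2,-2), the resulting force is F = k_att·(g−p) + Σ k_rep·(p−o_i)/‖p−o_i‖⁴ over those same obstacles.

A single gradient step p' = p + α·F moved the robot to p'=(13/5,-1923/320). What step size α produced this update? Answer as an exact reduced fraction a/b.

F_att = 3/2·(g−p) = 3/2·(4,0) = (6.0000,0.0000)
o1: d²=173 > ρ²=29 → inactive
o2: d²=16 ≤ ρ²=29; F_rep = 6·(0,-4)/16² = (0.0000,-0.0938)
F = F_att + ΣF_rep = (6.0000,-0.0938)
Δp = p'−p = (0.6000,-0.0094); α = Δx/Fx = (3/5) / (6) = 1/10
check: Δy/Fy = (-3/320) / (-3/32) = 1/10 ✓

α = 1/10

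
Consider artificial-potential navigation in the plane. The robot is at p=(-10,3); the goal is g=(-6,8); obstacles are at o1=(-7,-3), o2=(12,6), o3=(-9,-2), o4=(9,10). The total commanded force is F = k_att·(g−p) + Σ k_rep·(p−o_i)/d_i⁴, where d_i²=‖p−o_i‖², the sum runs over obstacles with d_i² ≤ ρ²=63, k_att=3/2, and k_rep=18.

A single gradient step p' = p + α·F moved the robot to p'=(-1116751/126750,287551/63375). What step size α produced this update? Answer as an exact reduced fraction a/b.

F_att = 3/2·(g−p) = 3/2·(4,5) = (6.0000,7.5000)
o1: d²=45 ≤ ρ²=63; F_rep = 18·(-3,6)/45² = (-0.0267,0.0533)
o2: d²=493 > ρ²=63 → inactive
o3: d²=26 ≤ ρ²=63; F_rep = 18·(-1,5)/26² = (-0.0266,0.1331)
o4: d²=410 > ρ²=63 → inactive
F = F_att + ΣF_rep = (5.9467,7.6865)
Δp = p'−p = (1.1893,1.5373); α = Δx/Fx = (150749/126750) / (150749/25350) = 1/5
check: Δy/Fy = (97426/63375) / (97426/12675) = 1/5 ✓

α = 1/5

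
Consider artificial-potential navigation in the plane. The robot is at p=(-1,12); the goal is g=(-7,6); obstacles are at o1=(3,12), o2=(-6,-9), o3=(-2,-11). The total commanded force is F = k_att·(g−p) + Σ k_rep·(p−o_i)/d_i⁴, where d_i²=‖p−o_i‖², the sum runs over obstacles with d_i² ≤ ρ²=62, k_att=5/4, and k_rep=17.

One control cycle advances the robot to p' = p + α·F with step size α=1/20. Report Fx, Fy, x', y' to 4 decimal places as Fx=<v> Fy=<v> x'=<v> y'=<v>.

Fx=-7.7656 Fy=-7.5000 x'=-1.3883 y'=11.6250

F_att = 5/4·(g−p) = 5/4·(-6,-6) = (-7.5000,-7.5000)
o1: d²=16 ≤ ρ²=62; F_rep = 17·(-4,0)/16² = (-0.2656,0.0000)
o2: d²=466 > ρ²=62 → inactive
o3: d²=530 > ρ²=62 → inactive
F = F_att + ΣF_rep = (-7.7656,-7.5000)
p' = p + 1/20·F = (-1.3883,11.6250)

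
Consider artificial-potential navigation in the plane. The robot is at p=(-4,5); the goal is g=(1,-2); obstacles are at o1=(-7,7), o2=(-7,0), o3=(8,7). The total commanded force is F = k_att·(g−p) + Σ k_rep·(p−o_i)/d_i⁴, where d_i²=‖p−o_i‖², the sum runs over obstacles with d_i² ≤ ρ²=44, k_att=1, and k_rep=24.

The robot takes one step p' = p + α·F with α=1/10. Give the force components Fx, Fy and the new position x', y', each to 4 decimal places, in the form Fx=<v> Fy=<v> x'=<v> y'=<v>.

Fx=5.4883 Fy=-7.1802 x'=-3.4512 y'=4.2820

F_att = 1·(g−p) = 1·(5,-7) = (5.0000,-7.0000)
o1: d²=13 ≤ ρ²=44; F_rep = 24·(3,-2)/13² = (0.4260,-0.2840)
o2: d²=34 ≤ ρ²=44; F_rep = 24·(3,5)/34² = (0.0623,0.1038)
o3: d²=148 > ρ²=44 → inactive
F = F_att + ΣF_rep = (5.4883,-7.1802)
p' = p + 1/10·F = (-3.4512,4.2820)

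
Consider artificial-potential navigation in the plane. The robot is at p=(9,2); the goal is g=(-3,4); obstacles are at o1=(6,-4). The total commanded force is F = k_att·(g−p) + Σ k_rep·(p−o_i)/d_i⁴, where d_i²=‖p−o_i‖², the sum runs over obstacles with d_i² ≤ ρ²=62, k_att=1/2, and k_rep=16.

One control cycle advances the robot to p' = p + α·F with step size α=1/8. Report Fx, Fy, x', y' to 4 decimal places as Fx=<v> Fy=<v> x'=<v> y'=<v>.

F_att = 1/2·(g−p) = 1/2·(-12,2) = (-6.0000,1.0000)
o1: d²=45 ≤ ρ²=62; F_rep = 16·(3,6)/45² = (0.0237,0.0474)
F = F_att + ΣF_rep = (-5.9763,1.0474)
p' = p + 1/8·F = (8.2530,2.1309)

Fx=-5.9763 Fy=1.0474 x'=8.2530 y'=2.1309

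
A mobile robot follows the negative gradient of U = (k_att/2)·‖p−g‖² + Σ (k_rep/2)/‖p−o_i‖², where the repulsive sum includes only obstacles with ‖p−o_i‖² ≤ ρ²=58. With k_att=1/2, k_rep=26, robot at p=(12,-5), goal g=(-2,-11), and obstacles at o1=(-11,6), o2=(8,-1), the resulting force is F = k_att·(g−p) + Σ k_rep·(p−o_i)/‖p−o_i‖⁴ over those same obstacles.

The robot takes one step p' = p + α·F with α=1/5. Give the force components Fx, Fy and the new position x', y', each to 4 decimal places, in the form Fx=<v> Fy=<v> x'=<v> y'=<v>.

Fx=-6.8984 Fy=-3.1016 x'=10.6203 y'=-5.6203

F_att = 1/2·(g−p) = 1/2·(-14,-6) = (-7.0000,-3.0000)
o1: d²=650 > ρ²=58 → inactive
o2: d²=32 ≤ ρ²=58; F_rep = 26·(4,-4)/32² = (0.1016,-0.1016)
F = F_att + ΣF_rep = (-6.8984,-3.1016)
p' = p + 1/5·F = (10.6203,-5.6203)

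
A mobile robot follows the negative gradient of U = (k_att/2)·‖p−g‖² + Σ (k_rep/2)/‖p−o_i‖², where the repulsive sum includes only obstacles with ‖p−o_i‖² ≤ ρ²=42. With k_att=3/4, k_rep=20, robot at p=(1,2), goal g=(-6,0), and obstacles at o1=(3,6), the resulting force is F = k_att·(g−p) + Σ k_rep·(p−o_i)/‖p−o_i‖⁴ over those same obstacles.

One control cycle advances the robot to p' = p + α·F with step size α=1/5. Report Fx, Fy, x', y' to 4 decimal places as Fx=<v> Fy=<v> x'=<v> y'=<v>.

F_att = 3/4·(g−p) = 3/4·(-7,-2) = (-5.2500,-1.5000)
o1: d²=20 ≤ ρ²=42; F_rep = 20·(-2,-4)/20² = (-0.1000,-0.2000)
F = F_att + ΣF_rep = (-5.3500,-1.7000)
p' = p + 1/5·F = (-0.0700,1.6600)

Fx=-5.3500 Fy=-1.7000 x'=-0.0700 y'=1.6600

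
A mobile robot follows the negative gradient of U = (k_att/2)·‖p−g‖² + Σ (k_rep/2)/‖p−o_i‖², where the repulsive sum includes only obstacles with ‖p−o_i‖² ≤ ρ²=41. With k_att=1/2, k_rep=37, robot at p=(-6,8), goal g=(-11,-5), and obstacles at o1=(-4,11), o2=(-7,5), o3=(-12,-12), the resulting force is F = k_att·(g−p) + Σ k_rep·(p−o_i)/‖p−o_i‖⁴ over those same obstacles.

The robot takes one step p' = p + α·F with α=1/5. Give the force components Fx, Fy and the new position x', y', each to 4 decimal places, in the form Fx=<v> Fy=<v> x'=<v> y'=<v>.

F_att = 1/2·(g−p) = 1/2·(-5,-13) = (-2.5000,-6.5000)
o1: d²=13 ≤ ρ²=41; F_rep = 37·(-2,-3)/13² = (-0.4379,-0.6568)
o2: d²=10 ≤ ρ²=41; F_rep = 37·(1,3)/10² = (0.3700,1.1100)
o3: d²=436 > ρ²=41 → inactive
F = F_att + ΣF_rep = (-2.5679,-6.0468)
p' = p + 1/5·F = (-6.5136,6.7906)

Fx=-2.5679 Fy=-6.0468 x'=-6.5136 y'=6.7906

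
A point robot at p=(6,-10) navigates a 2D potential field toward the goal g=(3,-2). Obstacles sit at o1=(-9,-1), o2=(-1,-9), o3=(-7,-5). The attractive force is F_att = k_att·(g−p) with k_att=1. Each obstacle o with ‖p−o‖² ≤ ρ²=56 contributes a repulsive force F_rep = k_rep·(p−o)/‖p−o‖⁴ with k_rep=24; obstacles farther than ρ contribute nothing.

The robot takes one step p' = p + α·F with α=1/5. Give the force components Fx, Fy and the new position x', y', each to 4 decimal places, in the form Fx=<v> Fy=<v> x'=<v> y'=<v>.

F_att = 1·(g−p) = 1·(-3,8) = (-3.0000,8.0000)
o1: d²=306 > ρ²=56 → inactive
o2: d²=50 ≤ ρ²=56; F_rep = 24·(7,-1)/50² = (0.0672,-0.0096)
o3: d²=194 > ρ²=56 → inactive
F = F_att + ΣF_rep = (-2.9328,7.9904)
p' = p + 1/5·F = (5.4134,-8.4019)

Fx=-2.9328 Fy=7.9904 x'=5.4134 y'=-8.4019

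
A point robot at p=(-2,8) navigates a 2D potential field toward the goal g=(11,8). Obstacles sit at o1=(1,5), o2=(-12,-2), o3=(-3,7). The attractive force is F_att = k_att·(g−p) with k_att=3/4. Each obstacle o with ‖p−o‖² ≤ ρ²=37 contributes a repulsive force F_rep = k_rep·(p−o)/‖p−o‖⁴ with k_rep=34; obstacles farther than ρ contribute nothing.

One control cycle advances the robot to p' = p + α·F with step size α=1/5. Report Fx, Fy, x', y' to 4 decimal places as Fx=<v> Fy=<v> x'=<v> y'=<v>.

Fx=17.9352 Fy=8.8148 x'=1.5870 y'=9.7630

F_att = 3/4·(g−p) = 3/4·(13,0) = (9.7500,0.0000)
o1: d²=18 ≤ ρ²=37; F_rep = 34·(-3,3)/18² = (-0.3148,0.3148)
o2: d²=200 > ρ²=37 → inactive
o3: d²=2 ≤ ρ²=37; F_rep = 34·(1,1)/2² = (8.5000,8.5000)
F = F_att + ΣF_rep = (17.9352,8.8148)
p' = p + 1/5·F = (1.5870,9.7630)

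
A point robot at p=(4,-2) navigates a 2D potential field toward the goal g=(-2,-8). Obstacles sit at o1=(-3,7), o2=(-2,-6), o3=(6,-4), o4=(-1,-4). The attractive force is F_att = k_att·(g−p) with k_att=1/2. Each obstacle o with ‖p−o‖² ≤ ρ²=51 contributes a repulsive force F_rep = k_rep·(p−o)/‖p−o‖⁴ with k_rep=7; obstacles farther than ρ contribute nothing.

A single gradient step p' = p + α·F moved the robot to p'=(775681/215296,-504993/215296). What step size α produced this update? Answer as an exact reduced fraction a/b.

F_att = 1/2·(g−p) = 1/2·(-6,-6) = (-3.0000,-3.0000)
o1: d²=130 > ρ²=51 → inactive
o2: d²=52 > ρ²=51 → inactive
o3: d²=8 ≤ ρ²=51; F_rep = 7·(-2,2)/8² = (-0.2188,0.2188)
o4: d²=29 ≤ ρ²=51; F_rep = 7·(5,2)/29² = (0.0416,0.0166)
F = F_att + ΣF_rep = (-3.1771,-2.7646)
Δp = p'−p = (-0.3971,-0.3456); α = Δx/Fx = (-85503/215296) / (-85503/26912) = 1/8
check: Δy/Fy = (-74401/215296) / (-74401/26912) = 1/8 ✓

α = 1/8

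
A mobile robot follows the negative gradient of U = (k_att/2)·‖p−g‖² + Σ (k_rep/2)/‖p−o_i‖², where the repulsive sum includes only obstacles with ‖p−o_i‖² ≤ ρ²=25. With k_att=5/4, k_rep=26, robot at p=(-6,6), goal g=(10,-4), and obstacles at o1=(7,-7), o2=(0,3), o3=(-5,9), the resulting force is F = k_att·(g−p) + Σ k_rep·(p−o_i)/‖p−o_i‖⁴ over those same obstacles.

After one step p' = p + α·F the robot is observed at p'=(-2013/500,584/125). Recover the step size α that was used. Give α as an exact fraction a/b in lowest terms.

α = 1/10

F_att = 5/4·(g−p) = 5/4·(16,-10) = (20.0000,-12.5000)
o1: d²=338 > ρ²=25 → inactive
o2: d²=45 > ρ²=25 → inactive
o3: d²=10 ≤ ρ²=25; F_rep = 26·(-1,-3)/10² = (-0.2600,-0.7800)
F = F_att + ΣF_rep = (19.7400,-13.2800)
Δp = p'−p = (1.9740,-1.3280); α = Δx/Fx = (987/500) / (987/50) = 1/10
check: Δy/Fy = (-166/125) / (-332/25) = 1/10 ✓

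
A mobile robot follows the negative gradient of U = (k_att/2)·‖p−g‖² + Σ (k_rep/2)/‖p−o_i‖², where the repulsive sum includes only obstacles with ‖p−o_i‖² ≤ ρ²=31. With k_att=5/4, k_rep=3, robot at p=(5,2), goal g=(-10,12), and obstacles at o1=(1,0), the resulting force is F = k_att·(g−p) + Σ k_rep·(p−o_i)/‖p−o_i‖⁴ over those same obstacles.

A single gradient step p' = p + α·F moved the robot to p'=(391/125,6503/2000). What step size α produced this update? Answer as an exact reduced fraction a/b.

F_att = 5/4·(g−p) = 5/4·(-15,10) = (-18.7500,12.5000)
o1: d²=20 ≤ ρ²=31; F_rep = 3·(4,2)/20² = (0.0300,0.0150)
F = F_att + ΣF_rep = (-18.7200,12.5150)
Δp = p'−p = (-1.8720,1.2515); α = Δx/Fx = (-234/125) / (-468/25) = 1/10
check: Δy/Fy = (2503/2000) / (2503/200) = 1/10 ✓

α = 1/10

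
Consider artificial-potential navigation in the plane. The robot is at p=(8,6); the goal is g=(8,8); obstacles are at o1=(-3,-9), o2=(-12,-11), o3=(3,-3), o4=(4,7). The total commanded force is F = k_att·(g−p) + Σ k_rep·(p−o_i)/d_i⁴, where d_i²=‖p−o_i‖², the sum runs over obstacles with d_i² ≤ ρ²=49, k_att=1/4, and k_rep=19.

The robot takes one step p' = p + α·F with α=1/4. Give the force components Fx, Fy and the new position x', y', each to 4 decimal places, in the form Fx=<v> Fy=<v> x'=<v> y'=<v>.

F_att = 1/4·(g−p) = 1/4·(0,2) = (0.0000,0.5000)
o1: d²=346 > ρ²=49 → inactive
o2: d²=689 > ρ²=49 → inactive
o3: d²=106 > ρ²=49 → inactive
o4: d²=17 ≤ ρ²=49; F_rep = 19·(4,-1)/17² = (0.2630,-0.0657)
F = F_att + ΣF_rep = (0.2630,0.4343)
p' = p + 1/4·F = (8.0657,6.1086)

Fx=0.2630 Fy=0.4343 x'=8.0657 y'=6.1086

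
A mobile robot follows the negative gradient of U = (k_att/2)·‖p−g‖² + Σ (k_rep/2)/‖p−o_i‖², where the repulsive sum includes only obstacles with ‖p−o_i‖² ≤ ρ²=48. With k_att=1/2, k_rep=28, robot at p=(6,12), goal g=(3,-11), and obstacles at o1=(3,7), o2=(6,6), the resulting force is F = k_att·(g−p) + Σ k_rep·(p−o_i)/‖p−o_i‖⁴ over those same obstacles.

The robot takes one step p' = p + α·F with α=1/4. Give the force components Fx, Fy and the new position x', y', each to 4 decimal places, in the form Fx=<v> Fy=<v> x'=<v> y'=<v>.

F_att = 1/2·(g−p) = 1/2·(-3,-23) = (-1.5000,-11.5000)
o1: d²=34 ≤ ρ²=48; F_rep = 28·(3,5)/34² = (0.0727,0.1211)
o2: d²=36 ≤ ρ²=48; F_rep = 28·(0,6)/36² = (0.0000,0.1296)
F = F_att + ΣF_rep = (-1.4273,-11.2493)
p' = p + 1/4·F = (5.6432,9.1877)

Fx=-1.4273 Fy=-11.2493 x'=5.6432 y'=9.1877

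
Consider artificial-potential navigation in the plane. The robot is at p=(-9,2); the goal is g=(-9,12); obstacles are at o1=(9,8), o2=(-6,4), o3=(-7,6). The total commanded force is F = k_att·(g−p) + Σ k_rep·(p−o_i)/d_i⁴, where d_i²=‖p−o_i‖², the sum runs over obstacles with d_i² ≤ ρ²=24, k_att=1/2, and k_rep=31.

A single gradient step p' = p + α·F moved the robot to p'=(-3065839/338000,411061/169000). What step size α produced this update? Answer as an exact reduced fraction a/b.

α = 1/10

F_att = 1/2·(g−p) = 1/2·(0,10) = (0.0000,5.0000)
o1: d²=360 > ρ²=24 → inactive
o2: d²=13 ≤ ρ²=24; F_rep = 31·(-3,-2)/13² = (-0.5503,-0.3669)
o3: d²=20 ≤ ρ²=24; F_rep = 31·(-2,-4)/20² = (-0.1550,-0.3100)
F = F_att + ΣF_rep = (-0.7053,4.3231)
Δp = p'−p = (-0.0705,0.4323); α = Δx/Fx = (-23839/338000) / (-23839/33800) = 1/10
check: Δy/Fy = (73061/169000) / (73061/16900) = 1/10 ✓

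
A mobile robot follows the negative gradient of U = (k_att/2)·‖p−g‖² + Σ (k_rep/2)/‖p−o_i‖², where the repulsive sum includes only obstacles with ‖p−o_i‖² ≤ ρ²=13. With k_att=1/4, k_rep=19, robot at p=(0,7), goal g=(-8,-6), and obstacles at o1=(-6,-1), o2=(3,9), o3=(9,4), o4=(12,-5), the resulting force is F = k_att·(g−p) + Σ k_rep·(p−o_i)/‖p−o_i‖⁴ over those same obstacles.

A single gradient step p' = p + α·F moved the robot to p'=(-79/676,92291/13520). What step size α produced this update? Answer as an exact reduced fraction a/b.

α = 1/20

F_att = 1/4·(g−p) = 1/4·(-8,-13) = (-2.0000,-3.2500)
o1: d²=100 > ρ²=13 → inactive
o2: d²=13 ≤ ρ²=13; F_rep = 19·(-3,-2)/13² = (-0.3373,-0.2249)
o3: d²=90 > ρ²=13 → inactive
o4: d²=288 > ρ²=13 → inactive
F = F_att + ΣF_rep = (-2.3373,-3.4749)
Δp = p'−p = (-0.1169,-0.1737); α = Δx/Fx = (-79/676) / (-395/169) = 1/20
check: Δy/Fy = (-2349/13520) / (-2349/676) = 1/20 ✓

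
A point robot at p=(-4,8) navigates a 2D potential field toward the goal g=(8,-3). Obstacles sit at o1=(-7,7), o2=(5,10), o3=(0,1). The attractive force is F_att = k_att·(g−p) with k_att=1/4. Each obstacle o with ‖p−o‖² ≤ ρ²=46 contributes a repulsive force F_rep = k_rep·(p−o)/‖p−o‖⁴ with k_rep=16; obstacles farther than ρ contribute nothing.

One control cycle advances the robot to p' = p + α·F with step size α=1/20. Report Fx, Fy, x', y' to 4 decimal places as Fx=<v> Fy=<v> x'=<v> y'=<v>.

Fx=3.4800 Fy=-2.5900 x'=-3.8260 y'=7.8705

F_att = 1/4·(g−p) = 1/4·(12,-11) = (3.0000,-2.7500)
o1: d²=10 ≤ ρ²=46; F_rep = 16·(3,1)/10² = (0.4800,0.1600)
o2: d²=85 > ρ²=46 → inactive
o3: d²=65 > ρ²=46 → inactive
F = F_att + ΣF_rep = (3.4800,-2.5900)
p' = p + 1/20·F = (-3.8260,7.8705)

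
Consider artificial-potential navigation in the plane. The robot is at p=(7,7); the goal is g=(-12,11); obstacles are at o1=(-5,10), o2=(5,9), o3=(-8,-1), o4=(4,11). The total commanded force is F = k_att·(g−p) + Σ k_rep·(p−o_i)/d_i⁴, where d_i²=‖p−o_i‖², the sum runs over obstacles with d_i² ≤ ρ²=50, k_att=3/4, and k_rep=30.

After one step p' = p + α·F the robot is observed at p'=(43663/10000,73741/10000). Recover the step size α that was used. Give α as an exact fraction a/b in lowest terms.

F_att = 3/4·(g−p) = 3/4·(-19,4) = (-14.2500,3.0000)
o1: d²=153 > ρ²=50 → inactive
o2: d²=8 ≤ ρ²=50; F_rep = 30·(2,-2)/8² = (0.9375,-0.9375)
o3: d²=289 > ρ²=50 → inactive
o4: d²=25 ≤ ρ²=50; F_rep = 30·(3,-4)/25² = (0.1440,-0.1920)
F = F_att + ΣF_rep = (-13.1685,1.8705)
Δp = p'−p = (-2.6337,0.3741); α = Δx/Fx = (-26337/10000) / (-26337/2000) = 1/5
check: Δy/Fy = (3741/10000) / (3741/2000) = 1/5 ✓

α = 1/5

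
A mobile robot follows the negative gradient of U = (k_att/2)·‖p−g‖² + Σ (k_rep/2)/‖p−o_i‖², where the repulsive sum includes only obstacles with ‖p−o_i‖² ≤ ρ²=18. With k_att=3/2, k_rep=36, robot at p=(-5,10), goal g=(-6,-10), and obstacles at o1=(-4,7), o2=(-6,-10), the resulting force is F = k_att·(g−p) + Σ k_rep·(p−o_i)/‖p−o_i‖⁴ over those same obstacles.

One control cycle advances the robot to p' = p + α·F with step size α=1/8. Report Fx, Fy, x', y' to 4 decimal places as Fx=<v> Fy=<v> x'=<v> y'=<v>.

F_att = 3/2·(g−p) = 3/2·(-1,-20) = (-1.5000,-30.0000)
o1: d²=10 ≤ ρ²=18; F_rep = 36·(-1,3)/10² = (-0.3600,1.0800)
o2: d²=401 > ρ²=18 → inactive
F = F_att + ΣF_rep = (-1.8600,-28.9200)
p' = p + 1/8·F = (-5.2325,6.3850)

Fx=-1.8600 Fy=-28.9200 x'=-5.2325 y'=6.3850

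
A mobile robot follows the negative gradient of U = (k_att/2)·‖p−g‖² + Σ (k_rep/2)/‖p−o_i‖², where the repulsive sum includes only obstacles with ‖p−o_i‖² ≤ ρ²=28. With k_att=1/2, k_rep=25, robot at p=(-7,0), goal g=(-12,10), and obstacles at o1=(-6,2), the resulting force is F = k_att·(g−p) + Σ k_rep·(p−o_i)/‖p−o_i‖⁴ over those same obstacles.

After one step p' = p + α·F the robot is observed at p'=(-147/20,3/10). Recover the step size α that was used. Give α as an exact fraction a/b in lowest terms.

α = 1/10

F_att = 1/2·(g−p) = 1/2·(-5,10) = (-2.5000,5.0000)
o1: d²=5 ≤ ρ²=28; F_rep = 25·(-1,-2)/5² = (-1.0000,-2.0000)
F = F_att + ΣF_rep = (-3.5000,3.0000)
Δp = p'−p = (-0.3500,0.3000); α = Δx/Fx = (-7/20) / (-7/2) = 1/10
check: Δy/Fy = (3/10) / (3) = 1/10 ✓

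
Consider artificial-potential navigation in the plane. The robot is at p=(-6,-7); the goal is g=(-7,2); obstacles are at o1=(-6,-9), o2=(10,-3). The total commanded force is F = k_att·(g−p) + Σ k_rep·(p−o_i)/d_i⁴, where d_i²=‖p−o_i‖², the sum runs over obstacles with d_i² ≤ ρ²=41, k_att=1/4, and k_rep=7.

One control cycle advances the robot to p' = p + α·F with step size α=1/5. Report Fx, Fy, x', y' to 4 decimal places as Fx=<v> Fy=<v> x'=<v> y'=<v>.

Fx=-0.2500 Fy=3.1250 x'=-6.0500 y'=-6.3750

F_att = 1/4·(g−p) = 1/4·(-1,9) = (-0.2500,2.2500)
o1: d²=4 ≤ ρ²=41; F_rep = 7·(0,2)/4² = (0.0000,0.8750)
o2: d²=272 > ρ²=41 → inactive
F = F_att + ΣF_rep = (-0.2500,3.1250)
p' = p + 1/5·F = (-6.0500,-6.3750)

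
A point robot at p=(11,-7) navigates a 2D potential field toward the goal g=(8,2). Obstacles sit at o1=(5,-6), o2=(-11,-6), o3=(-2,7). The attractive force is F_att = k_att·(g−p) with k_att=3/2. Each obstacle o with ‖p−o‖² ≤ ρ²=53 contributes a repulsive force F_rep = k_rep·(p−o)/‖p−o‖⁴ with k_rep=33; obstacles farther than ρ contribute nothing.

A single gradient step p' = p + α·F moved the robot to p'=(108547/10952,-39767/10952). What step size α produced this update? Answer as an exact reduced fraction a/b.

F_att = 3/2·(g−p) = 3/2·(-3,9) = (-4.5000,13.5000)
o1: d²=37 ≤ ρ²=53; F_rep = 33·(6,-1)/37² = (0.1446,-0.0241)
o2: d²=485 > ρ²=53 → inactive
o3: d²=365 > ρ²=53 → inactive
F = F_att + ΣF_rep = (-4.3554,13.4759)
Δp = p'−p = (-1.0888,3.3690); α = Δx/Fx = (-11925/10952) / (-11925/2738) = 1/4
check: Δy/Fy = (36897/10952) / (36897/2738) = 1/4 ✓

α = 1/4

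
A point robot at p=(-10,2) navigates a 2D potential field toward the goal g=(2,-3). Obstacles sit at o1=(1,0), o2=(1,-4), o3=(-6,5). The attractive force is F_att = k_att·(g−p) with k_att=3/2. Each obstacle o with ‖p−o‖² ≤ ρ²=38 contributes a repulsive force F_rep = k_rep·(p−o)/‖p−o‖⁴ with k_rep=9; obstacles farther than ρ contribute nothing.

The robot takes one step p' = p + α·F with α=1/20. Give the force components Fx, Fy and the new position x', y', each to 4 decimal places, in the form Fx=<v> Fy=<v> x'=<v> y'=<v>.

F_att = 3/2·(g−p) = 3/2·(12,-5) = (18.0000,-7.5000)
o1: d²=125 > ρ²=38 → inactive
o2: d²=157 > ρ²=38 → inactive
o3: d²=25 ≤ ρ²=38; F_rep = 9·(-4,-3)/25² = (-0.0576,-0.0432)
F = F_att + ΣF_rep = (17.9424,-7.5432)
p' = p + 1/20·F = (-9.1029,1.6228)

Fx=17.9424 Fy=-7.5432 x'=-9.1029 y'=1.6228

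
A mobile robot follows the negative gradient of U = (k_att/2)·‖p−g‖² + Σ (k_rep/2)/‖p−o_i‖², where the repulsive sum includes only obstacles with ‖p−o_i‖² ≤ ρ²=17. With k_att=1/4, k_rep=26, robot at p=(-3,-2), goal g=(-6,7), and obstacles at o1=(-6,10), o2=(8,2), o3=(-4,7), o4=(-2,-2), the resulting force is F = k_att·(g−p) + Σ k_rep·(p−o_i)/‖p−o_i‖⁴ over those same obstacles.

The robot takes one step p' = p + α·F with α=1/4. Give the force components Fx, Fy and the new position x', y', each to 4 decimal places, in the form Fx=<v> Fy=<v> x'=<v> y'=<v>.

F_att = 1/4·(g−p) = 1/4·(-3,9) = (-0.7500,2.2500)
o1: d²=153 > ρ²=17 → inactive
o2: d²=137 > ρ²=17 → inactive
o3: d²=82 > ρ²=17 → inactive
o4: d²=1 ≤ ρ²=17; F_rep = 26·(-1,0)/1² = (-26.0000,0.0000)
F = F_att + ΣF_rep = (-26.7500,2.2500)
p' = p + 1/4·F = (-9.6875,-1.4375)

Fx=-26.7500 Fy=2.2500 x'=-9.6875 y'=-1.4375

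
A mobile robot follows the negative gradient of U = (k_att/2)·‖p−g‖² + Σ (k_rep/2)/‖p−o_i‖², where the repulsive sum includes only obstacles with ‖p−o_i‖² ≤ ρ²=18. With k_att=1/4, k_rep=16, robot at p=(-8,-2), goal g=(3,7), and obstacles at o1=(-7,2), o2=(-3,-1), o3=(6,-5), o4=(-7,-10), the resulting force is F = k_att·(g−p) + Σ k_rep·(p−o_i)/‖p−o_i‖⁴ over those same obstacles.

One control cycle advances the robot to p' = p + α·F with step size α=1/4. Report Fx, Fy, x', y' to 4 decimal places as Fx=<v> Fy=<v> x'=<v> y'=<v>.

F_att = 1/4·(g−p) = 1/4·(11,9) = (2.7500,2.2500)
o1: d²=17 ≤ ρ²=18; F_rep = 16·(-1,-4)/17² = (-0.0554,-0.2215)
o2: d²=26 > ρ²=18 → inactive
o3: d²=205 > ρ²=18 → inactive
o4: d²=65 > ρ²=18 → inactive
F = F_att + ΣF_rep = (2.6946,2.0285)
p' = p + 1/4·F = (-7.3263,-1.4929)

Fx=2.6946 Fy=2.0285 x'=-7.3263 y'=-1.4929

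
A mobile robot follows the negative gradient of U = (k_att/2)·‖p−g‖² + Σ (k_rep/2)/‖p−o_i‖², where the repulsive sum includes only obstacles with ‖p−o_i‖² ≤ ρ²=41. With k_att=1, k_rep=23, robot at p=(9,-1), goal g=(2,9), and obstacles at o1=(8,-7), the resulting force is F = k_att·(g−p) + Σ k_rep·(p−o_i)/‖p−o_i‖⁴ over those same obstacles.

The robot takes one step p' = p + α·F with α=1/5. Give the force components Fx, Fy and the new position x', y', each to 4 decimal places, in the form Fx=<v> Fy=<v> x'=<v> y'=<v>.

F_att = 1·(g−p) = 1·(-7,10) = (-7.0000,10.0000)
o1: d²=37 ≤ ρ²=41; F_rep = 23·(1,6)/37² = (0.0168,0.1008)
F = F_att + ΣF_rep = (-6.9832,10.1008)
p' = p + 1/5·F = (7.6034,1.0202)

Fx=-6.9832 Fy=10.1008 x'=7.6034 y'=1.0202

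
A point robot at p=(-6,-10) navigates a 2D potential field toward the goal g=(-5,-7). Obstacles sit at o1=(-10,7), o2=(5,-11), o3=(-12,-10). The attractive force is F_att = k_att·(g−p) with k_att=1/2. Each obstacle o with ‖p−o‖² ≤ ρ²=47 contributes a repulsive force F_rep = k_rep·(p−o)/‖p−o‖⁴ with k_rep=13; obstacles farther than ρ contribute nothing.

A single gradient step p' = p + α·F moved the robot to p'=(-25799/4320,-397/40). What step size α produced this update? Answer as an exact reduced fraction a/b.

α = 1/20

F_att = 1/2·(g−p) = 1/2·(1,3) = (0.5000,1.5000)
o1: d²=305 > ρ²=47 → inactive
o2: d²=122 > ρ²=47 → inactive
o3: d²=36 ≤ ρ²=47; F_rep = 13·(6,0)/36² = (0.0602,0.0000)
F = F_att + ΣF_rep = (0.5602,1.5000)
Δp = p'−p = (0.0280,0.0750); α = Δx/Fx = (121/4320) / (121/216) = 1/20
check: Δy/Fy = (3/40) / (3/2) = 1/20 ✓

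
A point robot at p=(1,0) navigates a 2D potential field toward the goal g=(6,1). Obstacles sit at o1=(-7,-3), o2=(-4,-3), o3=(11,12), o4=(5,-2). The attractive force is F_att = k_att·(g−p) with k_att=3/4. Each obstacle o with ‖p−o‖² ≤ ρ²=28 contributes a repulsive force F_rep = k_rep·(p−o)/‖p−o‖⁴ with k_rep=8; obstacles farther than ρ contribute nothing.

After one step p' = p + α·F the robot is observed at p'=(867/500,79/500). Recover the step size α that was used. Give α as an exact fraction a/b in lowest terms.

F_att = 3/4·(g−p) = 3/4·(5,1) = (3.7500,0.7500)
o1: d²=73 > ρ²=28 → inactive
o2: d²=34 > ρ²=28 → inactive
o3: d²=244 > ρ²=28 → inactive
o4: d²=20 ≤ ρ²=28; F_rep = 8·(-4,2)/20² = (-0.0800,0.0400)
F = F_att + ΣF_rep = (3.6700,0.7900)
Δp = p'−p = (0.7340,0.1580); α = Δx/Fx = (367/500) / (367/100) = 1/5
check: Δy/Fy = (79/500) / (79/100) = 1/5 ✓

α = 1/5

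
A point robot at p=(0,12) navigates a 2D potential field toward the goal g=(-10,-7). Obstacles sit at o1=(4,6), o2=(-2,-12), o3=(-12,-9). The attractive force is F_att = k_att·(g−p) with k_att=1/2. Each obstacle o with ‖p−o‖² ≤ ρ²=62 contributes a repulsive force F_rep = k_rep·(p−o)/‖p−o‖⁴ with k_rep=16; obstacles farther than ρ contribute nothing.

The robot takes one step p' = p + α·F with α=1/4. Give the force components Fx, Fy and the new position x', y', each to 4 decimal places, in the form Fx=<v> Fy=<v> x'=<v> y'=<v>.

Fx=-5.0237 Fy=-9.4645 x'=-1.2559 y'=9.6339

F_att = 1/2·(g−p) = 1/2·(-10,-19) = (-5.0000,-9.5000)
o1: d²=52 ≤ ρ²=62; F_rep = 16·(-4,6)/52² = (-0.0237,0.0355)
o2: d²=580 > ρ²=62 → inactive
o3: d²=585 > ρ²=62 → inactive
F = F_att + ΣF_rep = (-5.0237,-9.4645)
p' = p + 1/4·F = (-1.2559,9.6339)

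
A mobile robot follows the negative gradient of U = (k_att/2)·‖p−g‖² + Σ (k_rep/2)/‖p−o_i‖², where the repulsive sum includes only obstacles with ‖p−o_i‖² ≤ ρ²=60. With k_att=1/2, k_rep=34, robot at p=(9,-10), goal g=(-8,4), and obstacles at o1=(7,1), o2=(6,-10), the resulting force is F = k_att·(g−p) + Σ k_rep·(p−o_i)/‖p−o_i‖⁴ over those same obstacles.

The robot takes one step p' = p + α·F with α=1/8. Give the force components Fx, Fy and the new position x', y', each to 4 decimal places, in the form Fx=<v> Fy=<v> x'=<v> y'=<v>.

F_att = 1/2·(g−p) = 1/2·(-17,14) = (-8.5000,7.0000)
o1: d²=125 > ρ²=60 → inactive
o2: d²=9 ≤ ρ²=60; F_rep = 34·(3,0)/9² = (1.2593,0.0000)
F = F_att + ΣF_rep = (-7.2407,7.0000)
p' = p + 1/8·F = (8.0949,-9.1250)

Fx=-7.2407 Fy=7.0000 x'=8.0949 y'=-9.1250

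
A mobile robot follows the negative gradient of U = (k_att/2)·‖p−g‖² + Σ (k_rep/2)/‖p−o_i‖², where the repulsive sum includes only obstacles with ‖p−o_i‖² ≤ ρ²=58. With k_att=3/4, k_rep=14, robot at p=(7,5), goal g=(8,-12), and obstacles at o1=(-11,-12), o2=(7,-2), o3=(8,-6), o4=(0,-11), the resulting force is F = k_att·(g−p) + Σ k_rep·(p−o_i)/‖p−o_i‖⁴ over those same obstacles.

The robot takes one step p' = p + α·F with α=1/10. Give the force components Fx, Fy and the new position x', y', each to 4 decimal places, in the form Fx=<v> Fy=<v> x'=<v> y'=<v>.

F_att = 3/4·(g−p) = 3/4·(1,-17) = (0.7500,-12.7500)
o1: d²=613 > ρ²=58 → inactive
o2: d²=49 ≤ ρ²=58; F_rep = 14·(0,7)/49² = (0.0000,0.0408)
o3: d²=122 > ρ²=58 → inactive
o4: d²=305 > ρ²=58 → inactive
F = F_att + ΣF_rep = (0.7500,-12.7092)
p' = p + 1/10·F = (7.0750,3.7291)

Fx=0.7500 Fy=-12.7092 x'=7.0750 y'=3.7291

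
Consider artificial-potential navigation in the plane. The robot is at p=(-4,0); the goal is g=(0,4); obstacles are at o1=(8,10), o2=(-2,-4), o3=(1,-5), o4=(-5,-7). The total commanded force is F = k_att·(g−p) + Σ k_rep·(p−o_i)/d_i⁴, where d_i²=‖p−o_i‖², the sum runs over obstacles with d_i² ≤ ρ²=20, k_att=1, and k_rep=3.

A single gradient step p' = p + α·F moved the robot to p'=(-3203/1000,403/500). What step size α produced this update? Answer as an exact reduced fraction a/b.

α = 1/5

F_att = 1·(g−p) = 1·(4,4) = (4.0000,4.0000)
o1: d²=244 > ρ²=20 → inactive
o2: d²=20 ≤ ρ²=20; F_rep = 3·(-2,4)/20² = (-0.0150,0.0300)
o3: d²=50 > ρ²=20 → inactive
o4: d²=50 > ρ²=20 → inactive
F = F_att + ΣF_rep = (3.9850,4.0300)
Δp = p'−p = (0.7970,0.8060); α = Δx/Fx = (797/1000) / (797/200) = 1/5
check: Δy/Fy = (403/500) / (403/100) = 1/5 ✓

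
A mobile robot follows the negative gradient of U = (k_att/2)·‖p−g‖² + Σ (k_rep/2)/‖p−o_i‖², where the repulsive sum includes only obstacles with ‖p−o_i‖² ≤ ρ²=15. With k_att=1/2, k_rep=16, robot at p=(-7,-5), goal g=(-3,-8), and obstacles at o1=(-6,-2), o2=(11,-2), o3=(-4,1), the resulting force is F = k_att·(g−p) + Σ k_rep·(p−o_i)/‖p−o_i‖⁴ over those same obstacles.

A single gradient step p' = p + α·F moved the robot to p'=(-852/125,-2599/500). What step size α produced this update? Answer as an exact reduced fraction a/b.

F_att = 1/2·(g−p) = 1/2·(4,-3) = (2.0000,-1.5000)
o1: d²=10 ≤ ρ²=15; F_rep = 16·(-1,-3)/10² = (-0.1600,-0.4800)
o2: d²=333 > ρ²=15 → inactive
o3: d²=45 > ρ²=15 → inactive
F = F_att + ΣF_rep = (1.8400,-1.9800)
Δp = p'−p = (0.1840,-0.1980); α = Δx/Fx = (23/125) / (46/25) = 1/10
check: Δy/Fy = (-99/500) / (-99/50) = 1/10 ✓

α = 1/10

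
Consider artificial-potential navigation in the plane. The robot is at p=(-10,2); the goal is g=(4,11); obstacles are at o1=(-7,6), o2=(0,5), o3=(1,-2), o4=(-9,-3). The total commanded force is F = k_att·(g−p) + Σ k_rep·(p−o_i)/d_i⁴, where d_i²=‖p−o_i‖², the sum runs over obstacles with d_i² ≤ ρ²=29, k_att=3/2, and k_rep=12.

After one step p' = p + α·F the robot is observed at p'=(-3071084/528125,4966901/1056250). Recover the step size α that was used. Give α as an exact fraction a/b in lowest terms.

α = 1/5

F_att = 3/2·(g−p) = 3/2·(14,9) = (21.0000,13.5000)
o1: d²=25 ≤ ρ²=29; F_rep = 12·(-3,-4)/25² = (-0.0576,-0.0768)
o2: d²=109 > ρ²=29 → inactive
o3: d²=137 > ρ²=29 → inactive
o4: d²=26 ≤ ρ²=29; F_rep = 12·(-1,5)/26² = (-0.0178,0.0888)
F = F_att + ΣF_rep = (20.9246,13.5120)
Δp = p'−p = (4.1849,2.7024); α = Δx/Fx = (2210166/528125) / (2210166/105625) = 1/5
check: Δy/Fy = (2854401/1056250) / (2854401/211250) = 1/5 ✓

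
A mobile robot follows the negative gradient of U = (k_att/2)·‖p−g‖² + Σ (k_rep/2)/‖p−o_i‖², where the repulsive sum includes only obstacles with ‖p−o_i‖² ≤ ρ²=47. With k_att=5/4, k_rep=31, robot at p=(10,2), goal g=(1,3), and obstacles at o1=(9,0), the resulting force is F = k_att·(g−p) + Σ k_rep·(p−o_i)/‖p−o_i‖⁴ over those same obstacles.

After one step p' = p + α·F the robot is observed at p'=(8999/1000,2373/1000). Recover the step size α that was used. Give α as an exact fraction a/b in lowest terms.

F_att = 5/4·(g−p) = 5/4·(-9,1) = (-11.2500,1.2500)
o1: d²=5 ≤ ρ²=47; F_rep = 31·(1,2)/5² = (1.2400,2.4800)
F = F_att + ΣF_rep = (-10.0100,3.7300)
Δp = p'−p = (-1.0010,0.3730); α = Δx/Fx = (-1001/1000) / (-1001/100) = 1/10
check: Δy/Fy = (373/1000) / (373/100) = 1/10 ✓

α = 1/10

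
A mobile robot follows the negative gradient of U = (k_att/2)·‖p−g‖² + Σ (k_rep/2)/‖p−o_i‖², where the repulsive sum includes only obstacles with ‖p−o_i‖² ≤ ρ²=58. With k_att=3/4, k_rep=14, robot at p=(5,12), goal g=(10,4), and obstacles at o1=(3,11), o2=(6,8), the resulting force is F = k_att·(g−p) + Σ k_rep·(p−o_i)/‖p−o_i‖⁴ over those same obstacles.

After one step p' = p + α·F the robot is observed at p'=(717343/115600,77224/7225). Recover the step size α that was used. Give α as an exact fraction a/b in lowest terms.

α = 1/4

F_att = 3/4·(g−p) = 3/4·(5,-8) = (3.7500,-6.0000)
o1: d²=5 ≤ ρ²=58; F_rep = 14·(2,1)/5² = (1.1200,0.5600)
o2: d²=17 ≤ ρ²=58; F_rep = 14·(-1,4)/17² = (-0.0484,0.1938)
F = F_att + ΣF_rep = (4.8216,-5.2462)
Δp = p'−p = (1.2054,-1.3116); α = Δx/Fx = (139343/115600) / (139343/28900) = 1/4
check: Δy/Fy = (-9476/7225) / (-37904/7225) = 1/4 ✓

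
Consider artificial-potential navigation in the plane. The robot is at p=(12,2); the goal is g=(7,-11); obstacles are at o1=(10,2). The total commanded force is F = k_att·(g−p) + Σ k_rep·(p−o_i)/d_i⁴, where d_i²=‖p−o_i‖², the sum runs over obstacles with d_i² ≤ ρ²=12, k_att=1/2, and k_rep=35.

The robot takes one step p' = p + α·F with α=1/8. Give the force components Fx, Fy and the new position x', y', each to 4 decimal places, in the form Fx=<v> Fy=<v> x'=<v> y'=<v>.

F_att = 1/2·(g−p) = 1/2·(-5,-13) = (-2.5000,-6.5000)
o1: d²=4 ≤ ρ²=12; F_rep = 35·(2,0)/4² = (4.3750,0.0000)
F = F_att + ΣF_rep = (1.8750,-6.5000)
p' = p + 1/8·F = (12.2344,1.1875)

Fx=1.8750 Fy=-6.5000 x'=12.2344 y'=1.1875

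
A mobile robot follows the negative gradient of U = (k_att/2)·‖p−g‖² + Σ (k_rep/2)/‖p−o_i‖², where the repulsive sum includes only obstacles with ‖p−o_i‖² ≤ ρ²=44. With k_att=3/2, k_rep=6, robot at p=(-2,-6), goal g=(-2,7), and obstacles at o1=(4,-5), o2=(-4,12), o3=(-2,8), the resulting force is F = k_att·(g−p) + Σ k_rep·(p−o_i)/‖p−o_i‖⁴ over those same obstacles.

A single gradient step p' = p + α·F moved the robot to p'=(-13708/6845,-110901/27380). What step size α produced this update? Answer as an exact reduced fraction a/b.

α = 1/10

F_att = 3/2·(g−p) = 3/2·(0,13) = (0.0000,19.5000)
o1: d²=37 ≤ ρ²=44; F_rep = 6·(-6,-1)/37² = (-0.0263,-0.0044)
o2: d²=328 > ρ²=44 → inactive
o3: d²=196 > ρ²=44 → inactive
F = F_att + ΣF_rep = (-0.0263,19.4956)
Δp = p'−p = (-0.0026,1.9496); α = Δx/Fx = (-18/6845) / (-36/1369) = 1/10
check: Δy/Fy = (53379/27380) / (53379/2738) = 1/10 ✓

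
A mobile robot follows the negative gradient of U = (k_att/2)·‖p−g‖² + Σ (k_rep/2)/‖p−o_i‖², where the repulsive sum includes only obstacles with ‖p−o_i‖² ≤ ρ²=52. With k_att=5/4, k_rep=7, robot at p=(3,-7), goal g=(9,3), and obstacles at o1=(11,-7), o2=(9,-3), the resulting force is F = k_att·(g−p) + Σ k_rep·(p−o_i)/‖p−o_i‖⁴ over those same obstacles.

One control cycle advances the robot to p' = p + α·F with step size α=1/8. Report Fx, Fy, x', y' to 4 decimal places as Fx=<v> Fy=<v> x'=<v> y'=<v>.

Fx=7.4845 Fy=12.4896 x'=3.9356 y'=-5.4388

F_att = 5/4·(g−p) = 5/4·(6,10) = (7.5000,12.5000)
o1: d²=64 > ρ²=52 → inactive
o2: d²=52 ≤ ρ²=52; F_rep = 7·(-6,-4)/52² = (-0.0155,-0.0104)
F = F_att + ΣF_rep = (7.4845,12.4896)
p' = p + 1/8·F = (3.9356,-5.4388)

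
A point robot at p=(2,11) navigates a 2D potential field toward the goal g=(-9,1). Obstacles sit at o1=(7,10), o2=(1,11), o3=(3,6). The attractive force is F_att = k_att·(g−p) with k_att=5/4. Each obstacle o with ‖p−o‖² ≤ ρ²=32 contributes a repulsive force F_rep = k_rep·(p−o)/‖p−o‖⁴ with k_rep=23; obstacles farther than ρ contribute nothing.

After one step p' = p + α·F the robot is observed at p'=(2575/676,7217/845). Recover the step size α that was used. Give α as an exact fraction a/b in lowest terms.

F_att = 5/4·(g−p) = 5/4·(-11,-10) = (-13.7500,-12.5000)
o1: d²=26 ≤ ρ²=32; F_rep = 23·(-5,1)/26² = (-0.1701,0.0340)
o2: d²=1 ≤ ρ²=32; F_rep = 23·(1,0)/1² = (23.0000,0.0000)
o3: d²=26 ≤ ρ²=32; F_rep = 23·(-1,5)/26² = (-0.0340,0.1701)
F = F_att + ΣF_rep = (9.0459,-12.2959)
Δp = p'−p = (1.8092,-2.4592); α = Δx/Fx = (1223/676) / (6115/676) = 1/5
check: Δy/Fy = (-2078/845) / (-2078/169) = 1/5 ✓

α = 1/5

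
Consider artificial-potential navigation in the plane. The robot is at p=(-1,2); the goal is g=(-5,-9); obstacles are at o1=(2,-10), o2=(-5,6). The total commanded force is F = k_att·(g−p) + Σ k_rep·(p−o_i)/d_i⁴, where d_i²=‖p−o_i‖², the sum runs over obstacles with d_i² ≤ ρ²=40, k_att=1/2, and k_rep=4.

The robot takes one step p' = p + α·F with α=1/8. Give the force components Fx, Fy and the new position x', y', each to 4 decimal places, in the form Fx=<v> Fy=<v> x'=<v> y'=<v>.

Fx=-1.9844 Fy=-5.5156 x'=-1.2480 y'=1.3105

F_att = 1/2·(g−p) = 1/2·(-4,-11) = (-2.0000,-5.5000)
o1: d²=153 > ρ²=40 → inactive
o2: d²=32 ≤ ρ²=40; F_rep = 4·(4,-4)/32² = (0.0156,-0.0156)
F = F_att + ΣF_rep = (-1.9844,-5.5156)
p' = p + 1/8·F = (-1.2480,1.3105)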